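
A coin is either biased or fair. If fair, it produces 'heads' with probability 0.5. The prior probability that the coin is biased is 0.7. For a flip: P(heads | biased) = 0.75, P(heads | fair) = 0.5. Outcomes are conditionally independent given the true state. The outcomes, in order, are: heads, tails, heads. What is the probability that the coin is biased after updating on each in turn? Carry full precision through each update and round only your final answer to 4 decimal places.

0.7241

After 'heads': P(biased) = 0.75·0.7000 / (0.75·0.7000 + 0.5·0.3000) ≈ 0.7778
After 'tails': P(biased) = 0.25·0.7778 / (0.25·0.7778 + 0.5·0.2222) ≈ 0.6364
After 'heads': P(biased) = 0.75·0.6364 / (0.75·0.6364 + 0.5·0.3636) ≈ 0.7241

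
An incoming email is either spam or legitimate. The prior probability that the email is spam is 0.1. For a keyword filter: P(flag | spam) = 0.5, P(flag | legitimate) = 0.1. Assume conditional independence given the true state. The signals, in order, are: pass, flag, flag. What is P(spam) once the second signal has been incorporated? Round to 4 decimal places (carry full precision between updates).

After 'pass': P(spam) = 0.5·0.1000 / (0.5·0.1000 + 0.9·0.9000) ≈ 0.0581
After 'flag': P(spam) = 0.5·0.0581 / (0.5·0.0581 + 0.1·0.9419) ≈ 0.2358

0.2358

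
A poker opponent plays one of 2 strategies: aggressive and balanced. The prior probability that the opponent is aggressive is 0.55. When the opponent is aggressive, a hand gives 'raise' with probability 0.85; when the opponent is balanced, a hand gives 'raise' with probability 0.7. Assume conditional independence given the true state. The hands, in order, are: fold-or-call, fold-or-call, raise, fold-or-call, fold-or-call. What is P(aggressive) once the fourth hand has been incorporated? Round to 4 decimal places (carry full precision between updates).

0.1565

After 'fold-or-call': P(aggressive) = 0.15·0.5500 / (0.15·0.5500 + 0.3·0.4500) ≈ 0.3793
After 'fold-or-call': P(aggressive) = 0.15·0.3793 / (0.15·0.3793 + 0.3·0.6207) ≈ 0.2340
After 'raise': P(aggressive) = 0.85·0.2340 / (0.85·0.2340 + 0.7·0.7660) ≈ 0.2706
After 'fold-or-call': P(aggressive) = 0.15·0.2706 / (0.15·0.2706 + 0.3·0.7294) ≈ 0.1565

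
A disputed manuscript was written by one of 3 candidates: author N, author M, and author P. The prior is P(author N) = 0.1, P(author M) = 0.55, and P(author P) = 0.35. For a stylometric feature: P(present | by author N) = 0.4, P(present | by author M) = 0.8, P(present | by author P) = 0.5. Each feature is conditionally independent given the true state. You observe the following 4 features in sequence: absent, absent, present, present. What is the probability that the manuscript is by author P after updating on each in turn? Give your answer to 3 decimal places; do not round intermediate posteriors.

After 'absent': normaliser = 0.6·0.1000 + 0.2·0.5500 + 0.5·0.3500; P(author N) ≈ 0.1739, P(author M) ≈ 0.3188, P(author P) ≈ 0.5072
After 'absent': normaliser = 0.6·0.1739 + 0.2·0.3188 + 0.5·0.5072; P(author N) ≈ 0.2474, P(author M) ≈ 0.1512, P(author P) ≈ 0.6014
After 'present': normaliser = 0.4·0.2474 + 0.8·0.1512 + 0.5·0.6014; P(author N) ≈ 0.1901, P(author M) ≈ 0.2323, P(author P) ≈ 0.5776
After 'present': normaliser = 0.4·0.1901 + 0.8·0.2323 + 0.5·0.5776; P(author N) ≈ 0.1381, P(author M) ≈ 0.3375, P(author P) ≈ 0.5244

0.524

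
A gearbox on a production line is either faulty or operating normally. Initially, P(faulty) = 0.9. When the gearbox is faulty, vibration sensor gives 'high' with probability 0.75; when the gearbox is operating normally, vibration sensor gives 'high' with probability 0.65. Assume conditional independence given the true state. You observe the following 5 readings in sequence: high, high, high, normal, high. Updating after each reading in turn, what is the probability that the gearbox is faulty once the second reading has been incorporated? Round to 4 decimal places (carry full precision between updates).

After 'high': P(faulty) = 0.75·0.9000 / (0.75·0.9000 + 0.65·0.1000) ≈ 0.9122
After 'high': P(faulty) = 0.75·0.9122 / (0.75·0.9122 + 0.65·0.0878) ≈ 0.9230

0.9230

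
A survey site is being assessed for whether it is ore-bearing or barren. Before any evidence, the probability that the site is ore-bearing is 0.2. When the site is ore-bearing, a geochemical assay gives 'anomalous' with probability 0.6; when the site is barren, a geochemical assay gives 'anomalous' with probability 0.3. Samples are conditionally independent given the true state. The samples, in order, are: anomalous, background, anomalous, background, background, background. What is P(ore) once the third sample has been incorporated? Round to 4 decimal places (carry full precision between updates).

0.3636

After 'anomalous': P(ore) = 0.6·0.2000 / (0.6·0.2000 + 0.3·0.8000) ≈ 0.3333
After 'background': P(ore) = 0.4·0.3333 / (0.4·0.3333 + 0.7·0.6667) ≈ 0.2222
After 'anomalous': P(ore) = 0.6·0.2222 / (0.6·0.2222 + 0.3·0.7778) ≈ 0.3636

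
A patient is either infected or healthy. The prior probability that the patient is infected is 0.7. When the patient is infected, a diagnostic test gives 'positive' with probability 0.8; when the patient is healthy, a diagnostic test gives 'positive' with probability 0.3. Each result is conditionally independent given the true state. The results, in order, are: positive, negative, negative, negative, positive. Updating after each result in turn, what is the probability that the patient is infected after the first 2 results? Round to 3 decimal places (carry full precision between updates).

0.640

After 'positive': P(infected) = 0.8·0.7000 / (0.8·0.7000 + 0.3·0.3000) ≈ 0.8615
After 'negative': P(infected) = 0.2·0.8615 / (0.2·0.8615 + 0.7·0.1385) ≈ 0.6400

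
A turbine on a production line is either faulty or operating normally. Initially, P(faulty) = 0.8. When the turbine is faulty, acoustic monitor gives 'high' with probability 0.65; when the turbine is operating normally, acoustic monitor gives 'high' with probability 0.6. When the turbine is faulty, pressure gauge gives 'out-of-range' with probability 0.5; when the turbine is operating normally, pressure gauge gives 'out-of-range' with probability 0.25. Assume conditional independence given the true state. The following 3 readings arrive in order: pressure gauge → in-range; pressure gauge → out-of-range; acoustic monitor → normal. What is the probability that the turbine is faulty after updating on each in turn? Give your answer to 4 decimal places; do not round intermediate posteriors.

0.8235

After pressure gauge='in-range': P(faulty) = 0.5·0.8000 / (0.5·0.8000 + 0.75·0.2000) ≈ 0.7273
After pressure gauge='out-of-range': P(faulty) = 0.5·0.7273 / (0.5·0.7273 + 0.25·0.2727) ≈ 0.8421
After acoustic monitor='normal': P(faulty) = 0.35·0.8421 / (0.35·0.8421 + 0.4·0.1579) ≈ 0.8235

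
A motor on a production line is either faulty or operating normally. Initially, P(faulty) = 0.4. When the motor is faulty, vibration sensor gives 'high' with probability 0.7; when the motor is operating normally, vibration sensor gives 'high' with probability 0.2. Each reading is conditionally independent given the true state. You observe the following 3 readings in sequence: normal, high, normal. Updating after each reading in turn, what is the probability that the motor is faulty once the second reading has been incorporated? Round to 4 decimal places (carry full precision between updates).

0.4667

After 'normal': P(faulty) = 0.3·0.4000 / (0.3·0.4000 + 0.8·0.6000) ≈ 0.2000
After 'high': P(faulty) = 0.7·0.2000 / (0.7·0.2000 + 0.2·0.8000) ≈ 0.4667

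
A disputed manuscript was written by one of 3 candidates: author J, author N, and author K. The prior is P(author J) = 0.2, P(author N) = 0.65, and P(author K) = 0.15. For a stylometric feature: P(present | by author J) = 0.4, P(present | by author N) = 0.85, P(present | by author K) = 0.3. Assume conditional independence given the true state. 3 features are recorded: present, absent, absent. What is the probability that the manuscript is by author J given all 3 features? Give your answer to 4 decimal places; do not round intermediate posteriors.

0.4551

Apply Bayes' rule sequentially, carrying P(author J) forward.
After 'present': normaliser = 0.4·0.2000 + 0.85·0.6500 + 0.3·0.1500; P(author J) ≈ 0.1181, P(author N) ≈ 0.8155, P(author K) ≈ 0.0664
After 'absent': normaliser = 0.6·0.1181 + 0.15·0.8155 + 0.7·0.0664; P(author J) ≈ 0.2956, P(author N) ≈ 0.5104, P(author K) ≈ 0.1940
After 'absent': normaliser = 0.6·0.2956 + 0.15·0.5104 + 0.7·0.1940; P(author J) ≈ 0.4551, P(author N) ≈ 0.1964, P(author K) ≈ 0.3484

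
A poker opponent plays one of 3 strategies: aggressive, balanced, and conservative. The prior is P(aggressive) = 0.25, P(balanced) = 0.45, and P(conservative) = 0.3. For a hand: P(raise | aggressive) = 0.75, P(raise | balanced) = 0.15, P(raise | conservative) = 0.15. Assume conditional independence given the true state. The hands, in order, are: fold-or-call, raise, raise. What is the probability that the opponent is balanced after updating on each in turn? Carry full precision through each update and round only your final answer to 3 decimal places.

0.174

After 'fold-or-call': normaliser = 0.25·0.2500 + 0.85·0.4500 + 0.85·0.3000; P(aggressive) ≈ 0.0893, P(balanced) ≈ 0.5464, P(conservative) ≈ 0.3643
After 'raise': normaliser = 0.75·0.0893 + 0.15·0.5464 + 0.15·0.3643; P(aggressive) ≈ 0.3289, P(balanced) ≈ 0.4026, P(conservative) ≈ 0.2684
After 'raise': normaliser = 0.75·0.3289 + 0.15·0.4026 + 0.15·0.2684; P(aggressive) ≈ 0.7102, P(balanced) ≈ 0.1739, P(conservative) ≈ 0.1159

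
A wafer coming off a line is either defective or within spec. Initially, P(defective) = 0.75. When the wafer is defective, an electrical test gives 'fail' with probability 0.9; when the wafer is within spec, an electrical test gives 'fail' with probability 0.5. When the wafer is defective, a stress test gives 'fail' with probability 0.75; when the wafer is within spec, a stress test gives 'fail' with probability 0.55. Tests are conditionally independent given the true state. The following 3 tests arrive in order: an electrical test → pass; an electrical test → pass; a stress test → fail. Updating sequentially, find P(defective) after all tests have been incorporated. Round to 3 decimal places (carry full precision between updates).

0.141

After an electrical test='pass': P(defective) = 0.1·0.7500 / (0.1·0.7500 + 0.5·0.2500) ≈ 0.3750
After an electrical test='pass': P(defective) = 0.1·0.3750 / (0.1·0.3750 + 0.5·0.6250) ≈ 0.1071
After a stress test='fail': P(defective) = 0.75·0.1071 / (0.75·0.1071 + 0.55·0.8929) ≈ 0.1406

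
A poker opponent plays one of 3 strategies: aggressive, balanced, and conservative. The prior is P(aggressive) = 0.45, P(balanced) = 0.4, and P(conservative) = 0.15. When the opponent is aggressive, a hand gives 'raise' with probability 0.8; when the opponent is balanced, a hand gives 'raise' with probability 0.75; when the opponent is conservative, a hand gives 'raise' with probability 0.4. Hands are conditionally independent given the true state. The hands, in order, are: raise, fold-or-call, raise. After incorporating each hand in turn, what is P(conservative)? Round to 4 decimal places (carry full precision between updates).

After 'raise': normaliser = 0.8·0.4500 + 0.75·0.4000 + 0.4·0.1500; P(aggressive) ≈ 0.5000, P(balanced) ≈ 0.4167, P(conservative) ≈ 0.0833
After 'fold-or-call': normaliser = 0.2·0.5000 + 0.25·0.4167 + 0.6·0.0833; P(aggressive) ≈ 0.3934, P(balanced) ≈ 0.4098, P(conservative) ≈ 0.1967
After 'raise': normaliser = 0.8·0.3934 + 0.75·0.4098 + 0.4·0.1967; P(aggressive) ≈ 0.4491, P(balanced) ≈ 0.4386, P(conservative) ≈ 0.1123

0.1123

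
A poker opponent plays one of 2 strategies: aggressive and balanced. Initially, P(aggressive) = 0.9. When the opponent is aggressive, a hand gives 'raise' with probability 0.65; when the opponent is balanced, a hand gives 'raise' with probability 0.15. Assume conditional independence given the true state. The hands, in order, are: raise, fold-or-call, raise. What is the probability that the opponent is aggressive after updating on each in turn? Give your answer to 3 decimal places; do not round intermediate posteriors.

After 'raise': P(aggressive) = 0.65·0.9000 / (0.65·0.9000 + 0.15·0.1000) ≈ 0.9750
After 'fold-or-call': P(aggressive) = 0.35·0.9750 / (0.35·0.9750 + 0.85·0.0250) ≈ 0.9414
After 'raise': P(aggressive) = 0.65·0.9414 / (0.65·0.9414 + 0.15·0.0586) ≈ 0.9858

0.986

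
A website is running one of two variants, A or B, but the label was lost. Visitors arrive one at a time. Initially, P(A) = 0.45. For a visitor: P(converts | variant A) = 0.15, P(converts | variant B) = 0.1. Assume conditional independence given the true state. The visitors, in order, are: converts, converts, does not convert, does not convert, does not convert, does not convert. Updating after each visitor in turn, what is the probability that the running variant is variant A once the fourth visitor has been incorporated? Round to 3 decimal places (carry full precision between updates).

0.622

After 'converts': P(A) = 0.15·0.4500 / (0.15·0.4500 + 0.1·0.5500) ≈ 0.5510
After 'converts': P(A) = 0.15·0.5510 / (0.15·0.5510 + 0.1·0.4490) ≈ 0.6480
After 'does not convert': P(A) = 0.85·0.6480 / (0.85·0.6480 + 0.9·0.3520) ≈ 0.6349
After 'does not convert': P(A) = 0.85·0.6349 / (0.85·0.6349 + 0.9·0.3651) ≈ 0.6215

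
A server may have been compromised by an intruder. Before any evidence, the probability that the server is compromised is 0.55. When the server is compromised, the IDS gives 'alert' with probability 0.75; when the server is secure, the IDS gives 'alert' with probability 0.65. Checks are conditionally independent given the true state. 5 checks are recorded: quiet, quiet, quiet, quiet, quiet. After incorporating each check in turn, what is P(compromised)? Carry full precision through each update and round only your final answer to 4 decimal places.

After 'quiet': P(compromised) = 0.25·0.5500 / (0.25·0.5500 + 0.35·0.4500) ≈ 0.4661
After 'quiet': P(compromised) = 0.25·0.4661 / (0.25·0.4661 + 0.35·0.5339) ≈ 0.3841
After 'quiet': P(compromised) = 0.25·0.3841 / (0.25·0.3841 + 0.35·0.6159) ≈ 0.3082
After 'quiet': P(compromised) = 0.25·0.3082 / (0.25·0.3082 + 0.35·0.6918) ≈ 0.2414
After 'quiet': P(compromised) = 0.25·0.2414 / (0.25·0.2414 + 0.35·0.7586) ≈ 0.1852

0.1852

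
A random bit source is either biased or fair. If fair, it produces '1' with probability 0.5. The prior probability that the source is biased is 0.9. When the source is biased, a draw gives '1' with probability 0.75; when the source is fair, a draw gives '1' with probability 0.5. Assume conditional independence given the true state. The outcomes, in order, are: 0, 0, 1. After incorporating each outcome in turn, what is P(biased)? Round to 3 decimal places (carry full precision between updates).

0.771

Each posterior becomes the prior for the next update.
After '0': P(biased) = 0.25·0.9000 / (0.25·0.9000 + 0.5·0.1000) ≈ 0.8182
After '0': P(biased) = 0.25·0.8182 / (0.25·0.8182 + 0.5·0.1818) ≈ 0.6923
After '1': P(biased) = 0.75·0.6923 / (0.75·0.6923 + 0.5·0.3077) ≈ 0.7714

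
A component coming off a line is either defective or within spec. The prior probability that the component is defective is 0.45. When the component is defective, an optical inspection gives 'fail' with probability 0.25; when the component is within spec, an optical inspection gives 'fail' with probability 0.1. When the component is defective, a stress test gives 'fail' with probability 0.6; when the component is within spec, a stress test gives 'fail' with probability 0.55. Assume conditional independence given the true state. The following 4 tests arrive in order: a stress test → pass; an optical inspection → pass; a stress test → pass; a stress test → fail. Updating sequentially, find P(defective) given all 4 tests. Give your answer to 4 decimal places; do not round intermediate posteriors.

0.3702

After a stress test='pass': P(defective) = 0.4·0.4500 / (0.4·0.4500 + 0.45·0.5500) ≈ 0.4211
After an optical inspection='pass': P(defective) = 0.75·0.4211 / (0.75·0.4211 + 0.9·0.5789) ≈ 0.3774
After a stress test='pass': P(defective) = 0.4·0.3774 / (0.4·0.3774 + 0.45·0.6226) ≈ 0.3501
After a stress test='fail': P(defective) = 0.6·0.3501 / (0.6·0.3501 + 0.55·0.6499) ≈ 0.3702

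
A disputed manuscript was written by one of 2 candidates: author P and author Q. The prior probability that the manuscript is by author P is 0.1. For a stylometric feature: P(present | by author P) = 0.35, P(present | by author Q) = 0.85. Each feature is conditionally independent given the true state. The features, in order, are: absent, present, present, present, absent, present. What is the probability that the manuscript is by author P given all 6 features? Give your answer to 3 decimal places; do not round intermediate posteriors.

After 'absent': P(author P) = 0.65·0.1000 / (0.65·0.1000 + 0.15·0.9000) ≈ 0.3250
After 'present': P(author P) = 0.35·0.3250 / (0.35·0.3250 + 0.85·0.6750) ≈ 0.1655
After 'present': P(author P) = 0.35·0.1655 / (0.35·0.1655 + 0.85·0.8345) ≈ 0.0755
After 'present': P(author P) = 0.35·0.0755 / (0.35·0.0755 + 0.85·0.9245) ≈ 0.0325
After 'absent': P(author P) = 0.65·0.0325 / (0.65·0.0325 + 0.15·0.9675) ≈ 0.1271
After 'present': P(author P) = 0.35·0.1271 / (0.35·0.1271 + 0.85·0.8729) ≈ 0.0566

0.057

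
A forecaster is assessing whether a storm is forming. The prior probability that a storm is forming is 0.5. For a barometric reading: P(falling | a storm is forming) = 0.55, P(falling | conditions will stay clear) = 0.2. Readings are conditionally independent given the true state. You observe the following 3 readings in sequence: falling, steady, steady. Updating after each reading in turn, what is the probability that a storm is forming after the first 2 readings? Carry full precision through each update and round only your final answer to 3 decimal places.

0.607

After 'falling': P(storm) = 0.55·0.5000 / (0.55·0.5000 + 0.2·0.5000) ≈ 0.7333
After 'steady': P(storm) = 0.45·0.7333 / (0.45·0.7333 + 0.8·0.2667) ≈ 0.6074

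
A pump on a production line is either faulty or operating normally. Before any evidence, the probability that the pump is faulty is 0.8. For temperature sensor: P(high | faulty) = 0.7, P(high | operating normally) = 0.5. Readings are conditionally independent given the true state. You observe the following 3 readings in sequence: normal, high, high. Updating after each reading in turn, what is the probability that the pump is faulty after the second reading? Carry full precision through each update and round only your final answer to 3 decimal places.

0.771

After 'normal': P(faulty) = 0.3·0.8000 / (0.3·0.8000 + 0.5·0.2000) ≈ 0.7059
After 'high': P(faulty) = 0.7·0.7059 / (0.7·0.7059 + 0.5·0.2941) ≈ 0.7706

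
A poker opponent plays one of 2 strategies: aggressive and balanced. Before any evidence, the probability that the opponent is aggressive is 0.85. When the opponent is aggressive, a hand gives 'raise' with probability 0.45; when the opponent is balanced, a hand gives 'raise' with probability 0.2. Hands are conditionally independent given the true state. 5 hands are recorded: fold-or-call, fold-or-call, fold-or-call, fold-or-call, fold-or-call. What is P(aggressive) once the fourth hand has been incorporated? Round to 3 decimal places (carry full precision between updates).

0.559

After 'fold-or-call': P(aggressive) = 0.55·0.8500 / (0.55·0.8500 + 0.8·0.1500) ≈ 0.7957
After 'fold-or-call': P(aggressive) = 0.55·0.7957 / (0.55·0.7957 + 0.8·0.2043) ≈ 0.7281
After 'fold-or-call': P(aggressive) = 0.55·0.7281 / (0.55·0.7281 + 0.8·0.2719) ≈ 0.6481
After 'fold-or-call': P(aggressive) = 0.55·0.6481 / (0.55·0.6481 + 0.8·0.3519) ≈ 0.5587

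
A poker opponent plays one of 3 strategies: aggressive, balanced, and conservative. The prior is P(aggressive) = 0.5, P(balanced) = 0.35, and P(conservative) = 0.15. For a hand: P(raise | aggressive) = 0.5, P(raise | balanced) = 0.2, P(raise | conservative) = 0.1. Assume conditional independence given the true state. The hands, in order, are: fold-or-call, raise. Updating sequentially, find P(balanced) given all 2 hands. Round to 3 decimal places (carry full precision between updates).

After 'fold-or-call': normaliser = 0.5·0.5000 + 0.8·0.3500 + 0.9·0.1500; P(aggressive) ≈ 0.3759, P(balanced) ≈ 0.4211, P(conservative) ≈ 0.2030
After 'raise': normaliser = 0.5·0.3759 + 0.2·0.4211 + 0.1·0.2030; P(aggressive) ≈ 0.6427, P(balanced) ≈ 0.2879, P(conservative) ≈ 0.0694

0.288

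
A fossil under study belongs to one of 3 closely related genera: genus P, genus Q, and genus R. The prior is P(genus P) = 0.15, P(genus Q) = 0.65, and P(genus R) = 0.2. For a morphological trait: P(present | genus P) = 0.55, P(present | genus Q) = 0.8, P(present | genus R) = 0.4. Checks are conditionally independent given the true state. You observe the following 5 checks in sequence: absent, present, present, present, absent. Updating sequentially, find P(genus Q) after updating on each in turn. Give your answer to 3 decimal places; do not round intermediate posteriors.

After 'absent': normaliser = 0.45·0.1500 + 0.2·0.6500 + 0.6·0.2000; P(genus P) ≈ 0.2126, P(genus Q) ≈ 0.4094, P(genus R) ≈ 0.3780
After 'present': normaliser = 0.55·0.2126 + 0.8·0.4094 + 0.4·0.3780; P(genus P) ≈ 0.1963, P(genus Q) ≈ 0.5499, P(genus R) ≈ 0.2538
After 'present': normaliser = 0.55·0.1963 + 0.8·0.5499 + 0.4·0.2538; P(genus P) ≈ 0.1663, P(genus Q) ≈ 0.6774, P(genus R) ≈ 0.1563
After 'present': normaliser = 0.55·0.1663 + 0.8·0.6774 + 0.4·0.1563; P(genus P) ≈ 0.1314, P(genus Q) ≈ 0.7787, P(genus R) ≈ 0.0899
After 'absent': normaliser = 0.45·0.1314 + 0.2·0.7787 + 0.6·0.0899; P(genus P) ≈ 0.2200, P(genus Q) ≈ 0.5794, P(genus R) ≈ 0.2006

0.579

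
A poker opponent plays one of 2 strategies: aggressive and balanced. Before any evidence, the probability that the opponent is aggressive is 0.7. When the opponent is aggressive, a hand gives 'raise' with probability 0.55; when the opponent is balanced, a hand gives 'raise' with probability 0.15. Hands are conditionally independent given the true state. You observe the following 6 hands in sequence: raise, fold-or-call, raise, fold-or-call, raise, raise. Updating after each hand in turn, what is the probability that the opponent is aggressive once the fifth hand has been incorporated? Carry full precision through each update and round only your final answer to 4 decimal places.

After 'raise': P(aggressive) = 0.55·0.7000 / (0.55·0.7000 + 0.15·0.3000) ≈ 0.8953
After 'fold-or-call': P(aggressive) = 0.45·0.8953 / (0.45·0.8953 + 0.85·0.1047) ≈ 0.8191
After 'raise': P(aggressive) = 0.55·0.8191 / (0.55·0.8191 + 0.15·0.1809) ≈ 0.9432
After 'fold-or-call': P(aggressive) = 0.45·0.9432 / (0.45·0.9432 + 0.85·0.0568) ≈ 0.8979
After 'raise': P(aggressive) = 0.55·0.8979 / (0.55·0.8979 + 0.15·0.1021) ≈ 0.9699

0.9699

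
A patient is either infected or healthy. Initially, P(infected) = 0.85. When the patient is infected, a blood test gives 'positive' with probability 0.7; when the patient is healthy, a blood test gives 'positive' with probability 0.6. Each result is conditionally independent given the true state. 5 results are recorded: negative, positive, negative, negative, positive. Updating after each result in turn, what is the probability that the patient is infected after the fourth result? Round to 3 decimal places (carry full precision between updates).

0.736

After 'negative': P(infected) = 0.3·0.8500 / (0.3·0.8500 + 0.4·0.1500) ≈ 0.8095
After 'positive': P(infected) = 0.7·0.8095 / (0.7·0.8095 + 0.6·0.1905) ≈ 0.8322
After 'negative': P(infected) = 0.3·0.8322 / (0.3·0.8322 + 0.4·0.1678) ≈ 0.7881
After 'negative': P(infected) = 0.3·0.7881 / (0.3·0.7881 + 0.4·0.2119) ≈ 0.7361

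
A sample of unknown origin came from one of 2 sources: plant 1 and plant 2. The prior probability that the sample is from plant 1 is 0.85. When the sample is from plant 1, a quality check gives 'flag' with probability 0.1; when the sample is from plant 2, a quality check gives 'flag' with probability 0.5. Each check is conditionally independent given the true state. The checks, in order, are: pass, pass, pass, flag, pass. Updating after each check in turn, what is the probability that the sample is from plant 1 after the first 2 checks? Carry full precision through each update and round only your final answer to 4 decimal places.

After 'pass': P(plant 1) = 0.9·0.8500 / (0.9·0.8500 + 0.5·0.1500) ≈ 0.9107
After 'pass': P(plant 1) = 0.9·0.9107 / (0.9·0.9107 + 0.5·0.0893) ≈ 0.9483

0.9483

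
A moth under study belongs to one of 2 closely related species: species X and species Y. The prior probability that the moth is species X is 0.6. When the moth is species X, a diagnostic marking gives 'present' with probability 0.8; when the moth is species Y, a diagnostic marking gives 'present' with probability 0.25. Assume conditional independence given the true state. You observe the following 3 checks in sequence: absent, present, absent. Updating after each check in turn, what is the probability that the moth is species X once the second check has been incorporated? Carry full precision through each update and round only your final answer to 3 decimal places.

0.561

After 'absent': P(species X) = 0.2·0.6000 / (0.2·0.6000 + 0.75·0.4000) ≈ 0.2857
After 'present': P(species X) = 0.8·0.2857 / (0.8·0.2857 + 0.25·0.7143) ≈ 0.5614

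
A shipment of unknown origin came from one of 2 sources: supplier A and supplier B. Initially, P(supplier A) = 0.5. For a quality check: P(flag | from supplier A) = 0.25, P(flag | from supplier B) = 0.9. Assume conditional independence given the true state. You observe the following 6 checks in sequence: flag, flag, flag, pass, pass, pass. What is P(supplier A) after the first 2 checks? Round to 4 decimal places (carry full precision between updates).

0.0716

After 'flag': P(supplier A) = 0.25·0.5000 / (0.25·0.5000 + 0.9·0.5000) ≈ 0.2174
After 'flag': P(supplier A) = 0.25·0.2174 / (0.25·0.2174 + 0.9·0.7826) ≈ 0.0716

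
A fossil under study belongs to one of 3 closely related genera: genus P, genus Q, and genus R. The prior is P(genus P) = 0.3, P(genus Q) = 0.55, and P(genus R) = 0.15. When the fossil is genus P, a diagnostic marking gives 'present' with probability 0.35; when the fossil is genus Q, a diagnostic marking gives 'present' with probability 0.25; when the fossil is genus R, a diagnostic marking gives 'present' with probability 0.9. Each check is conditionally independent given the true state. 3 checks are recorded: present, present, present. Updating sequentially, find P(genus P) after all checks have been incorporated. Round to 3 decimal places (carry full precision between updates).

After 'present': normaliser = 0.35·0.3000 + 0.25·0.5500 + 0.9·0.1500; P(genus P) ≈ 0.2781, P(genus Q) ≈ 0.3642, P(genus R) ≈ 0.3576
After 'present': normaliser = 0.35·0.2781 + 0.25·0.3642 + 0.9·0.3576; P(genus P) ≈ 0.1908, P(genus Q) ≈ 0.1785, P(genus R) ≈ 0.6308
After 'present': normaliser = 0.35·0.1908 + 0.25·0.1785 + 0.9·0.6308; P(genus P) ≈ 0.0983, P(genus Q) ≈ 0.0657, P(genus R) ≈ 0.8360

0.098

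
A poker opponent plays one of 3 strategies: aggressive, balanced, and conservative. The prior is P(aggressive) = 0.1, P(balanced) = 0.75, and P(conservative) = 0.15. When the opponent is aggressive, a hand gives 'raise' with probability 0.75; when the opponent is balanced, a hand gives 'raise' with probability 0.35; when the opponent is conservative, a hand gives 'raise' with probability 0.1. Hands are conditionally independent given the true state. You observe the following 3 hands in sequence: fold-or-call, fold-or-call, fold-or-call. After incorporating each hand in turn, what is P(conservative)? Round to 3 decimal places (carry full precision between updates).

0.345

Apply Bayes' rule sequentially, carrying P(conservative) forward.
After 'fold-or-call': normaliser = 0.25·0.1000 + 0.65·0.7500 + 0.9·0.1500; P(aggressive) ≈ 0.0386, P(balanced) ≈ 0.7529, P(conservative) ≈ 0.2085
After 'fold-or-call': normaliser = 0.25·0.0386 + 0.65·0.7529 + 0.9·0.2085; P(aggressive) ≈ 0.0141, P(balanced) ≈ 0.7127, P(conservative) ≈ 0.2733
After 'fold-or-call': normaliser = 0.25·0.0141 + 0.65·0.7127 + 0.9·0.2733; P(aggressive) ≈ 0.0049, P(balanced) ≈ 0.6500, P(conservative) ≈ 0.3451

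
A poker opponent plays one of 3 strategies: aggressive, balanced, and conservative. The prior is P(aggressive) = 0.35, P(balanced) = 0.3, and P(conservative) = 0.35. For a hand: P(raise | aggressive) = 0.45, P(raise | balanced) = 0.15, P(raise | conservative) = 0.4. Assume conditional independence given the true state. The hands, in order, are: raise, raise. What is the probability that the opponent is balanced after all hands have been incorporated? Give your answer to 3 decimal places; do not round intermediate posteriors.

Each posterior becomes the prior for the next update.
After 'raise': normaliser = 0.45·0.3500 + 0.15·0.3000 + 0.4·0.3500; P(aggressive) ≈ 0.4599, P(balanced) ≈ 0.1314, P(conservative) ≈ 0.4088
After 'raise': normaliser = 0.45·0.4599 + 0.15·0.1314 + 0.4·0.4088; P(aggressive) ≈ 0.5304, P(balanced) ≈ 0.0505, P(conservative) ≈ 0.4191

0.051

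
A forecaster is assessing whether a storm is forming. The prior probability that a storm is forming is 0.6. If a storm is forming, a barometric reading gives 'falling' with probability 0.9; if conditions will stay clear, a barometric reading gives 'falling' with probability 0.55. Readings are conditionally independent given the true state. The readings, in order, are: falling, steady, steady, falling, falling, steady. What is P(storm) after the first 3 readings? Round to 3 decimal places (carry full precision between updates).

0.108

After 'falling': P(storm) = 0.9·0.6000 / (0.9·0.6000 + 0.55·0.4000) ≈ 0.7105
After 'steady': P(storm) = 0.1·0.7105 / (0.1·0.7105 + 0.45·0.2895) ≈ 0.3529
After 'steady': P(storm) = 0.1·0.3529 / (0.1·0.3529 + 0.45·0.6471) ≈ 0.1081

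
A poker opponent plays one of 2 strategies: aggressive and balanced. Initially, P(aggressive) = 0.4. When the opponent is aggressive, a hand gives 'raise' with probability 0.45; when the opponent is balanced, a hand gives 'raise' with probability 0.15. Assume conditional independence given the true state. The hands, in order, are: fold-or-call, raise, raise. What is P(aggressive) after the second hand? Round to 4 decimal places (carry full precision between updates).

0.5641

After 'fold-or-call': P(aggressive) = 0.55·0.4000 / (0.55·0.4000 + 0.85·0.6000) ≈ 0.3014
After 'raise': P(aggressive) = 0.45·0.3014 / (0.45·0.3014 + 0.15·0.6986) ≈ 0.5641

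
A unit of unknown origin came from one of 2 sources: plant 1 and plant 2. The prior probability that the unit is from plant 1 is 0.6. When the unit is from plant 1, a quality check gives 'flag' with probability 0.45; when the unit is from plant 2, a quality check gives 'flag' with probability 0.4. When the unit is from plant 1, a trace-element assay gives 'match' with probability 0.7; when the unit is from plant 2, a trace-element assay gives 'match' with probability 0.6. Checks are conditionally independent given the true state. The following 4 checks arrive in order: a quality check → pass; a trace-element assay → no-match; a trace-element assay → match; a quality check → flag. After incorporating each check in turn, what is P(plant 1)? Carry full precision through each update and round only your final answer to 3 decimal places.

0.575

After a quality check='pass': P(plant 1) = 0.55·0.6000 / (0.55·0.6000 + 0.6·0.4000) ≈ 0.5789
After a trace-element assay='no-match': P(plant 1) = 0.3·0.5789 / (0.3·0.5789 + 0.4·0.4211) ≈ 0.5077
After a trace-element assay='match': P(plant 1) = 0.7·0.5077 / (0.7·0.5077 + 0.6·0.4923) ≈ 0.5461
After a quality check='flag': P(plant 1) = 0.45·0.5461 / (0.45·0.5461 + 0.4·0.4539) ≈ 0.5751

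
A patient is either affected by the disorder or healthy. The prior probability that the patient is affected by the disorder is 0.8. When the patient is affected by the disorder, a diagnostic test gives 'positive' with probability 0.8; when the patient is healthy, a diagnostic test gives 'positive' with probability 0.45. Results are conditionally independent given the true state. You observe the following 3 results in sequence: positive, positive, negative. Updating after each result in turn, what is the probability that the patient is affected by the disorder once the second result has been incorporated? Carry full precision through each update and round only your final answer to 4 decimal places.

0.9267

After 'positive': P(affected) = 0.8·0.8000 / (0.8·0.8000 + 0.45·0.2000) ≈ 0.8767
After 'positive': P(affected) = 0.8·0.8767 / (0.8·0.8767 + 0.45·0.1233) ≈ 0.9267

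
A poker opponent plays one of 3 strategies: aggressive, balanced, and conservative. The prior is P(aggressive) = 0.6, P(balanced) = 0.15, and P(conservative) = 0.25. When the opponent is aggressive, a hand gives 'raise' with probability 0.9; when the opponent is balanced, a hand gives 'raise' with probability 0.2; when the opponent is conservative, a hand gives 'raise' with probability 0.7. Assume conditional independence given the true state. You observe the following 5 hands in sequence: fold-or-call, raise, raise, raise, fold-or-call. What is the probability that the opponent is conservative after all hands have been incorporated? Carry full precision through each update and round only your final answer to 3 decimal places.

0.600

Apply Bayes' rule sequentially, carrying P(conservative) forward.
After 'fold-or-call': normaliser = 0.1·0.6000 + 0.8·0.1500 + 0.3·0.2500; P(aggressive) ≈ 0.2353, P(balanced) ≈ 0.4706, P(conservative) ≈ 0.2941
After 'raise': normaliser = 0.9·0.2353 + 0.2·0.4706 + 0.7·0.2941; P(aggressive) ≈ 0.4138, P(balanced) ≈ 0.1839, P(conservative) ≈ 0.4023
After 'raise': normaliser = 0.9·0.4138 + 0.2·0.1839 + 0.7·0.4023; P(aggressive) ≈ 0.5391, P(balanced) ≈ 0.0532, P(conservative) ≈ 0.4077
After 'raise': normaliser = 0.9·0.5391 + 0.2·0.0532 + 0.7·0.4077; P(aggressive) ≈ 0.6211, P(balanced) ≈ 0.0136, P(conservative) ≈ 0.3653
After 'fold-or-call': normaliser = 0.1·0.6211 + 0.8·0.0136 + 0.3·0.3653; P(aggressive) ≈ 0.3401, P(balanced) ≈ 0.0597, P(conservative) ≈ 0.6001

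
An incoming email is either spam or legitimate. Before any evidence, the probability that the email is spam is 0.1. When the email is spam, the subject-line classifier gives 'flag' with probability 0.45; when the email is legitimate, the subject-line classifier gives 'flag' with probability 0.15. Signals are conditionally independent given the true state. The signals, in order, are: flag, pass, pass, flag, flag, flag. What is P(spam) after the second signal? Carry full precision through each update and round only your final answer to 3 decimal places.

0.177

Apply Bayes' rule sequentially, carrying P(spam) forward.
After 'flag': P(spam) = 0.45·0.1000 / (0.45·0.1000 + 0.15·0.9000) ≈ 0.2500
After 'pass': P(spam) = 0.55·0.2500 / (0.55·0.2500 + 0.85·0.7500) ≈ 0.1774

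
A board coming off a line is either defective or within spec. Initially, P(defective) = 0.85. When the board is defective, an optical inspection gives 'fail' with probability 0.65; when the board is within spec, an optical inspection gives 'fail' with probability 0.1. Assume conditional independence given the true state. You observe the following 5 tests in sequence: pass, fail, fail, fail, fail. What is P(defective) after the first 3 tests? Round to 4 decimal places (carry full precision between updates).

After 'pass': P(defective) = 0.35·0.8500 / (0.35·0.8500 + 0.9·0.1500) ≈ 0.6879
After 'fail': P(defective) = 0.65·0.6879 / (0.65·0.6879 + 0.1·0.3121) ≈ 0.9347
After 'fail': P(defective) = 0.65·0.9347 / (0.65·0.9347 + 0.1·0.0653) ≈ 0.9894

0.9894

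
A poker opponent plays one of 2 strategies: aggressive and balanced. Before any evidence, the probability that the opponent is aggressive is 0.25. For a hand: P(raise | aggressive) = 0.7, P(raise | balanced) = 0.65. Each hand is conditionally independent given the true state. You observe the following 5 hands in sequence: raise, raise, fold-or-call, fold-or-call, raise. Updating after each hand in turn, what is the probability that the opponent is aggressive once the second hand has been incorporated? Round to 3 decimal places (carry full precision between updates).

0.279

After 'raise': P(aggressive) = 0.7·0.2500 / (0.7·0.2500 + 0.65·0.7500) ≈ 0.2642
After 'raise': P(aggressive) = 0.7·0.2642 / (0.7·0.2642 + 0.65·0.7358) ≈ 0.2788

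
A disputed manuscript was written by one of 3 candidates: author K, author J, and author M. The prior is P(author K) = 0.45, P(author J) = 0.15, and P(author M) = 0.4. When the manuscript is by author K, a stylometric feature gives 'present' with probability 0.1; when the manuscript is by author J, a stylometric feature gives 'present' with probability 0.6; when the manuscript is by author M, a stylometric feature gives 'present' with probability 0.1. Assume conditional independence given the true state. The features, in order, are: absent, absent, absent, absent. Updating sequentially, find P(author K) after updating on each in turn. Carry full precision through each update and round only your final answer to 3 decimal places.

0.526

Apply Bayes' rule sequentially, carrying P(author K) forward.
After 'absent': normaliser = 0.9·0.4500 + 0.4·0.1500 + 0.9·0.4000; P(author K) ≈ 0.4909, P(author J) ≈ 0.0727, P(author M) ≈ 0.4364
After 'absent': normaliser = 0.9·0.4909 + 0.4·0.0727 + 0.9·0.4364; P(author K) ≈ 0.5116, P(author J) ≈ 0.0337, P(author M) ≈ 0.4547
After 'absent': normaliser = 0.9·0.5116 + 0.4·0.0337 + 0.9·0.4547; P(author K) ≈ 0.5213, P(author J) ≈ 0.0153, P(author M) ≈ 0.4634
After 'absent': normaliser = 0.9·0.5213 + 0.4·0.0153 + 0.9·0.4634; P(author K) ≈ 0.5258, P(author J) ≈ 0.0068, P(author M) ≈ 0.4674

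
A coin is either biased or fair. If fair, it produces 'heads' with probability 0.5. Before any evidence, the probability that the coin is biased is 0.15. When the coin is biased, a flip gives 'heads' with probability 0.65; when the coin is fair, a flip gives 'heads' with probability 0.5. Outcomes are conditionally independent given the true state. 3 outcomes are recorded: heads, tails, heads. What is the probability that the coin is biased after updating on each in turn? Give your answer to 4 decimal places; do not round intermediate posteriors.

0.1727

After 'heads': P(biased) = 0.65·0.1500 / (0.65·0.1500 + 0.5·0.8500) ≈ 0.1866
After 'tails': P(biased) = 0.35·0.1866 / (0.35·0.1866 + 0.5·0.8134) ≈ 0.1384
After 'heads': P(biased) = 0.65·0.1384 / (0.65·0.1384 + 0.5·0.8616) ≈ 0.1727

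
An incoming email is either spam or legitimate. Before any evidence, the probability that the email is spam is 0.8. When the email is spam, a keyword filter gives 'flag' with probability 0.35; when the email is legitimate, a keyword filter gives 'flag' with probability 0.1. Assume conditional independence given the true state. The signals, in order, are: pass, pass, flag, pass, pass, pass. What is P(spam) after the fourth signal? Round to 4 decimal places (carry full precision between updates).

0.8406

Apply Bayes' rule sequentially, carrying P(spam) forward.
After 'pass': P(spam) = 0.65·0.8000 / (0.65·0.8000 + 0.9·0.2000) ≈ 0.7429
After 'pass': P(spam) = 0.65·0.7429 / (0.65·0.7429 + 0.9·0.2571) ≈ 0.6760
After 'flag': P(spam) = 0.35·0.6760 / (0.35·0.6760 + 0.1·0.3240) ≈ 0.8796
After 'pass': P(spam) = 0.65·0.8796 / (0.65·0.8796 + 0.9·0.1204) ≈ 0.8406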